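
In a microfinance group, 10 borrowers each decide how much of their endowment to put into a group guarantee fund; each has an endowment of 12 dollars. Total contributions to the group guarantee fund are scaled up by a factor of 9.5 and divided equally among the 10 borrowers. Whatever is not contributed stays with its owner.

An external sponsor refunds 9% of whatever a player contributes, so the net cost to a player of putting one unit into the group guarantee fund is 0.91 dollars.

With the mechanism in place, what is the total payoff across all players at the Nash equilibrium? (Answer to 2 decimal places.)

Under the mechanism each unit contributed yields (9.5/10) / 0.91 = 1.0440 back to its contributor per unit of net cost, which exceeds 1, making full contribution the dominant choice for everyone.
At the Nash equilibrium everyone contributes 12. Group total payoff = 10 × (12 × 0.09 + 9.5 × 12) = 1150.80.

1150.80 dollars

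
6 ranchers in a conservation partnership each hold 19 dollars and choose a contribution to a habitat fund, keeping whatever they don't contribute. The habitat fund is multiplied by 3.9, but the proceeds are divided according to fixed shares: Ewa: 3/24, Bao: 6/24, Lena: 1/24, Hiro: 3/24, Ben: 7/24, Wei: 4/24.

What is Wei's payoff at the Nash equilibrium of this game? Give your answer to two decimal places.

31.35 dollars

A player with share s gets back 3.9·s per unit contributed, so full contribution is dominant for anyone with s > 1/3.9 = 0.2564 and zero contribution is dominant for anyone below.
Ben alone (share 7/24) is above the threshold, contributing 19; the remaining 5 contribute 0. Total contributed: 19.
Wei keeps 19 and receives 3.9 × 19 × 4/24 = 12.35 from the habitat fund, for a payoff of 31.35.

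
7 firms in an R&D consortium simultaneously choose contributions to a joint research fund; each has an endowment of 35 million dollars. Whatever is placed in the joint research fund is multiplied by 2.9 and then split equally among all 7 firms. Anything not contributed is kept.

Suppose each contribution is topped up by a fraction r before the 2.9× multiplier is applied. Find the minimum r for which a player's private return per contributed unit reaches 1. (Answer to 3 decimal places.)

1.414

With matching at rate r, one contributed unit becomes (1 + r) in the joint research fund and returns 2.9 × (1 + r) / 7 to the contributor.
Setting this equal to 1: 1 + r = 7/2.9 = 2.4138.
So the minimum matching rate is r = 2.4138 − 1 = 1.414.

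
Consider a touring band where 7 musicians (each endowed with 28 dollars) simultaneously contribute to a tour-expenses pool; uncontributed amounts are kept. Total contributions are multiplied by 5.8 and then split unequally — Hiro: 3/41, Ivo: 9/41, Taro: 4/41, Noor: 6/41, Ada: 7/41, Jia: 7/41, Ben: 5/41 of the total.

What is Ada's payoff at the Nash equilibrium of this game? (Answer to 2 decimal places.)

For player j, contributing a unit is worthwhile iff 5.8 × (j's share) ≥ 1, i.e. iff j's share is at least 0.1724.
The only share above 0.1724 is Ivo's 9/41, contributing 28; the remaining 6 contribute 0. Total contributed: 28.
Ada keeps 28 and receives 5.8 × 28 × 7/41 = 27.73 from the tour-expenses pool, for a payoff of 55.73.

55.73 dollars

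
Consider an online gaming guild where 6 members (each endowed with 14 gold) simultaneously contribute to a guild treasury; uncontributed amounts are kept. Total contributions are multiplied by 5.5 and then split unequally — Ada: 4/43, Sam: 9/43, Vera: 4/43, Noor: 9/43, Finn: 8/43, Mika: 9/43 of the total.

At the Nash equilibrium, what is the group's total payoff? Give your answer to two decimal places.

336.00 gold

For player j, contributing a unit is worthwhile iff 5.5 × (j's share) ≥ 1, i.e. iff j's share is at least 0.1818.
The shares above 0.1818 belong to Sam, Noor, Finn and Mika, contributing 14 each; the remaining 2 contribute 0. Total contributed: 56.
The guild treasury pays out 5.5 × 56 = 308.00 in total (split across the unequal shares, but the aggregate is all that matters for the group sum).
The 2 free-riders keep 14 each, adding 28. Group total = 28 + 308.00 = 336.00.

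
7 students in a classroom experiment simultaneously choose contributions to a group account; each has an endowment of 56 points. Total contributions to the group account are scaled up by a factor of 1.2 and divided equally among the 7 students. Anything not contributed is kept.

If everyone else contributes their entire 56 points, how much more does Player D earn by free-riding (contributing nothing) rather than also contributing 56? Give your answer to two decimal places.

46.40 points

Switching from a contribution of 56 to 0 lets Player D keep an extra 56 points, but lowers the group account by 56, which costs Player D their own share of that drop: 1.2/7 × 56 = 9.60.
Net gain = 56 − 9.60 = 46.40. The private return per contributed unit (0.1714) is below 1, so free-riding is indeed the best response regardless of what the others do.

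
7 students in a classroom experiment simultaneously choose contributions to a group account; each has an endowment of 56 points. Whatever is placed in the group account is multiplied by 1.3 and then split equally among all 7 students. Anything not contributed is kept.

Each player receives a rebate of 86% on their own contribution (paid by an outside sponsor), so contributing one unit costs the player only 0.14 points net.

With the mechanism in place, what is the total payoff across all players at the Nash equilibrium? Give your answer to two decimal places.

Under the mechanism each unit contributed yields (1.3/7) / 0.14 = 1.3265 back to its contributor per unit of net cost, which exceeds 1, making full contribution the dominant choice for everyone.
At the Nash equilibrium everyone contributes 56. Group total payoff = 7 × (56 × 0.86 + 1.3 × 56) = 846.72.

846.72 points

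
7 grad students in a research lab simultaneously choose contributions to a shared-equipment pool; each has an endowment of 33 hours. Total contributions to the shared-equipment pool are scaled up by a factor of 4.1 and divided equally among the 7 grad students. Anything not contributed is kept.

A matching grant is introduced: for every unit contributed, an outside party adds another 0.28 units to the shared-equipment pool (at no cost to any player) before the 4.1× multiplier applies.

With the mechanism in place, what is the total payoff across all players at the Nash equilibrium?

231.00 hours

Even with the mechanism, each unit contributed returns only 4.1 × 1.28 / 7 = 0.7497 per unit of net cost, so contributing nothing is still dominant.
Everyone keeps their endowment and the group total is 7 × 33 = 231.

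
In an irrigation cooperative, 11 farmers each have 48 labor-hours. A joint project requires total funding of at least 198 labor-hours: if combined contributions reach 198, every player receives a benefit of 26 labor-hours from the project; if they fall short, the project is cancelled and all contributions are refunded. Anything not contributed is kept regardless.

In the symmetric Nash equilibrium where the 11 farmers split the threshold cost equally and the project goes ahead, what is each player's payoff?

56 labor-hours

Equal share of the threshold: 198/11 = 18.
At this profile no one gains by cutting their contribution: any cut drops the total below 198, the project is cancelled, contributions are refunded, and the deviator ends with 48, which is less than 48 − 18 + 26 = 56. Contributing more than 18 just wastes the excess. So contributing exactly 18 is a best response.
Each player's payoff: 48 − 18 + 26 = 56.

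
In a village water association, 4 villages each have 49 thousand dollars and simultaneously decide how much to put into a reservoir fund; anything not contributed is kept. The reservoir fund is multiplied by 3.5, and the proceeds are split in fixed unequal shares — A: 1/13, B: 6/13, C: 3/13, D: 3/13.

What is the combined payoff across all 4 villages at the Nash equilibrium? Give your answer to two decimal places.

318.50 thousand dollars

Player j's private return per contributed unit is 3.5 × (j's share). Contributing is weakly dominant for j when that share is at least 1/3.5 = 0.2857, and contributing 0 is dominant otherwise.
B alone (share 6/13) is above the threshold, contributing 49; the remaining 3 contribute 0. Total contributed: 49.
The reservoir fund pays out 3.5 × 49 = 171.50 in total (split across the unequal shares, but the aggregate is all that matters for the group sum).
The 3 free-riders keep 49 each, adding 147. Group total = 147 + 171.50 = 318.50.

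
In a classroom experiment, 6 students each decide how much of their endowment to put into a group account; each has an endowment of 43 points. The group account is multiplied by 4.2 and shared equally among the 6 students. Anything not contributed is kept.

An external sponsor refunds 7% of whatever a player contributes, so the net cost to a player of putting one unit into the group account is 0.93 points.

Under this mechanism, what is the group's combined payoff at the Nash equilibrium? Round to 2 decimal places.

258.00 points

Even with the mechanism, each unit contributed returns only (4.2/6) / 0.93 = 0.7527 per unit of net cost, so contributing nothing is still dominant.
At the Nash equilibrium no one contributes; group total payoff = 6 × 43 = 258.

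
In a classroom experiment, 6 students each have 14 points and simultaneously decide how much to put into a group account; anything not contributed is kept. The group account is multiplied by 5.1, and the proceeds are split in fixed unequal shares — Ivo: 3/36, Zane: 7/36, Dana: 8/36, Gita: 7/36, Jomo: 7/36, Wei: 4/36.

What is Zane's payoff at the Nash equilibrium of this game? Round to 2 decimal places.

For player j, contributing a unit is worthwhile iff 5.1 × (j's share) ≥ 1, i.e. iff j's share is at least 0.1961.
The only share above 0.1961 is Dana's 8/36, contributing 14; the remaining 5 contribute 0. Total contributed: 14.
Zane keeps 14 and receives 5.1 × 14 × 7/36 = 13.88 from the group account, for a payoff of 27.88.

27.88 points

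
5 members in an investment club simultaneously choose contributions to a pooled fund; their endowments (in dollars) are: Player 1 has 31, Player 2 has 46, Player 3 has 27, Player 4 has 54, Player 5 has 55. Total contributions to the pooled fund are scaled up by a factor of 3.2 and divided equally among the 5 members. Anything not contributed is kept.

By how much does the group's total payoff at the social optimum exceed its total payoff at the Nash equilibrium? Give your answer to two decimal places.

The private return per contributed unit is 3.2/5 = 0.6400 < 1 for every player regardless of endowment, so the Nash equilibrium is zero contribution and the group total is Σ E_j = 31 + 46 + 27 + 54 + 55 = 213.
Each contributed unit returns 3.200 to the group, so the social optimum is full contribution by everyone: group total = 3.200 × 213 = 681.60.
Efficiency loss = (3.200 − 1) × 213 = 468.60.

468.60 dollars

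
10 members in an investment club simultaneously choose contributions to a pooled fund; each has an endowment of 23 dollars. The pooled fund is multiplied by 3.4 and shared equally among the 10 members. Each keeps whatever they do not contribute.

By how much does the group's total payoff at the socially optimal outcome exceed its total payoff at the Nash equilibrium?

Each contributed unit returns 3.4/10 = 0.3400 to its contributor — below 1 — so contributing 0 is dominant for every player. At the Nash equilibrium everyone keeps their 23, and the group total is 10 × 23 = 230.
Each contributed unit returns 3.400 to the group as a whole (0.3400 to each of 10 players), which exceeds 1, so the social optimum is full contribution: group total = 3.400 × 230 = 782.00.
Efficiency loss = 782.00 − 230 = 552.00.

552.00 dollars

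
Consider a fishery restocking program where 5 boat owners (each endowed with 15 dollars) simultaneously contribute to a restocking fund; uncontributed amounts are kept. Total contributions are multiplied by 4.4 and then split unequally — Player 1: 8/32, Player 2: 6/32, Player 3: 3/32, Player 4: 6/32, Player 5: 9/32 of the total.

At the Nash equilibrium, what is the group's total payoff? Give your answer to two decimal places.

Player j's private return per contributed unit is 4.4 × (j's share). Contributing is weakly dominant for j when that share is at least 1/4.4 = 0.2273, and contributing 0 is dominant otherwise.
Player 1 and Player 5 clear that bar, contributing 15 each; the remaining 3 contribute 0. Total contributed: 30.
The restocking fund pays out 4.4 × 30 = 132.00 in total (split across the unequal shares, but the aggregate is all that matters for the group sum).
The 3 free-riders keep 15 each, adding 45. Group total = 45 + 132.00 = 177.00.

177.00 dollars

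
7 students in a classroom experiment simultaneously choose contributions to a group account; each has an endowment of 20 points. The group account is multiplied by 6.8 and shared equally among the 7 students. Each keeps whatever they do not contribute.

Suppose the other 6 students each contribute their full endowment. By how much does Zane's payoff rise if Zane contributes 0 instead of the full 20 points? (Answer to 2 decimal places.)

0.57 points

Switching from a contribution of 20 to 0 lets Zane keep an extra 20 points, but lowers the group account by 20, which costs Zane their own share of that drop: 6.8/7 × 20 = 19.43.
Net gain = 20 − 19.43 = 0.57. The private return per contributed unit (0.9714) is below 1, so free-riding is indeed the best response regardless of what the others do.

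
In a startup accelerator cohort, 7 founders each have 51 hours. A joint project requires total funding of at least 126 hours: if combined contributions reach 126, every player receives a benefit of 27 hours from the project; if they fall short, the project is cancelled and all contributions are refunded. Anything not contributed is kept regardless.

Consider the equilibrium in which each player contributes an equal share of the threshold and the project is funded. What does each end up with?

Equal share of the threshold: 126/7 = 18.
At this profile no one gains by cutting their contribution: any cut drops the total below 126, the project is cancelled, contributions are refunded, and the deviator ends with 51, which is less than 51 − 18 + 27 = 60. Contributing more than 18 just wastes the excess. So contributing exactly 18 is a best response.
Each player's payoff: 51 − 18 + 27 = 60.

60 hours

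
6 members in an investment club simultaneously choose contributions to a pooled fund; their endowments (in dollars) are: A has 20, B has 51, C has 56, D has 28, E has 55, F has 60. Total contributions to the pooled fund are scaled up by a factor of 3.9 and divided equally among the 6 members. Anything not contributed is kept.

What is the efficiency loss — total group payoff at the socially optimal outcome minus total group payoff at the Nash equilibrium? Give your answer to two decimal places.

783.00 dollars

The private return per contributed unit is 3.9/6 = 0.6500 < 1 for every player regardless of endowment, so the Nash equilibrium is zero contribution and the group total is Σ E_j = 20 + 51 + 56 + 28 + 55 + 60 = 270.
Each contributed unit returns 3.900 to the group, so the social optimum is full contribution by everyone: group total = 3.900 × 270 = 1053.00.
Efficiency loss = (3.900 − 1) × 270 = 783.00.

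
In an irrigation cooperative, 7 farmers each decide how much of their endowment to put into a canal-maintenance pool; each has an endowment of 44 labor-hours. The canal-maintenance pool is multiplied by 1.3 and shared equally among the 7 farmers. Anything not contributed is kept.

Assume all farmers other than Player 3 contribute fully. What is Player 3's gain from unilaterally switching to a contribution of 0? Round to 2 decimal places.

35.83 labor-hours

Switching from a contribution of 44 to 0 lets Player 3 keep an extra 44 labor-hours, but lowers the canal-maintenance pool by 44, which costs Player 3 their own share of that drop: 1.3/7 × 44 = 8.17.
Net gain = 44 − 8.17 = 35.83. The private return per contributed unit (0.1857) is below 1, so free-riding is indeed the best response regardless of what the others do.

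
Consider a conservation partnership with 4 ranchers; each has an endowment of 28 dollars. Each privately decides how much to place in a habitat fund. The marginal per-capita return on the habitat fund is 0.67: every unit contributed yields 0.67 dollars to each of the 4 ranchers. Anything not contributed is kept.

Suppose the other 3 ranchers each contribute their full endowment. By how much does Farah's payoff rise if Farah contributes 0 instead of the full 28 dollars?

Switching from a contribution of 28 to 0 lets Farah keep an extra 28 dollars, but lowers the habitat fund by 28, which costs Farah their own share of that drop: 0.67 × 28 = 18.76.
Net gain = 28 − 18.76 = 9.24. The private return per contributed unit (0.67) is below 1, so free-riding is indeed the best response regardless of what the others do.

9.24 dollars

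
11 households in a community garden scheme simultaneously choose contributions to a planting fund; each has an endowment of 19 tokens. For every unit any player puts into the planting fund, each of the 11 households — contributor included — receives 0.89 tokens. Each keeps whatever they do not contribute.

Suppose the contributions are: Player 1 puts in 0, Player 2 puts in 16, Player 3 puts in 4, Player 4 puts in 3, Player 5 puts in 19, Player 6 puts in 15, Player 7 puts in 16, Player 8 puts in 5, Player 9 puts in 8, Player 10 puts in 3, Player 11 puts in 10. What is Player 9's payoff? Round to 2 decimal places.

Total contributed: 0 + 16 + 4 + 3 + 19 + 15 + 16 + 5 + 8 + 3 + 10 = 99.
Each receives 0.89 × 99 = 88.11 from the planting fund.
Player 9 keeps 19 − 8 = 11, so Player 9's payoff is 11 + 88.11 = 99.11.

99.11 tokens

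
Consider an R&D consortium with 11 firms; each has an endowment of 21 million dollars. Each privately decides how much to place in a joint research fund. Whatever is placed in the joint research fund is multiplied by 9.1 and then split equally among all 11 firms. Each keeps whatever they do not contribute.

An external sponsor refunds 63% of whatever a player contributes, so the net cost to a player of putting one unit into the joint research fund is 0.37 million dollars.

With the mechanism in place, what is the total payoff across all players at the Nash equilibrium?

Under the mechanism each unit contributed yields (9.1/11) / 0.37 = 2.2359 back to its contributor per unit of net cost, which exceeds 1, making full contribution the dominant choice for everyone.
So the Nash equilibrium is full contribution by all 11; the group earns 11 × (21 × 0.63 + 9.1 × 21) = 2247.63.

2247.63 million dollars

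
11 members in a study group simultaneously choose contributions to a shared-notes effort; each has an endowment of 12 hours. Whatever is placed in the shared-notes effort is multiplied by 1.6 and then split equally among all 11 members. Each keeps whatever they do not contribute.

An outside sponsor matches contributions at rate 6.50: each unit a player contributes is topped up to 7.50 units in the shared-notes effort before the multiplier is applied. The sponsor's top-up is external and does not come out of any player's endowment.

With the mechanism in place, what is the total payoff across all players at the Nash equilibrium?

1584.00 hours

With the mechanism, a contributed unit returns 1.6 × 7.50 / 11 = 1.0909 per unit of net cost to the contributor — now above 1 — so contributing fully is weakly dominant for every player.
So the Nash equilibrium is full contribution by all 11; the group earns 1.6 × 7.50 × 132 = 1584.00.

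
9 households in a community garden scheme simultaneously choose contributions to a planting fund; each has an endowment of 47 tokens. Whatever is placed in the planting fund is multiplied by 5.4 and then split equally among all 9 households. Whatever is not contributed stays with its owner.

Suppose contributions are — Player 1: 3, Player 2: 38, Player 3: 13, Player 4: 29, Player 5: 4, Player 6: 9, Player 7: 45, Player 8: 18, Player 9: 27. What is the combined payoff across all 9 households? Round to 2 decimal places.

1241.40 tokens

Total contributed: 3 + 38 + 13 + 29 + 4 + 9 + 45 + 18 + 27 = 186; total kept: 9 × 47 − 186 = 237.
The planting fund pays out 5.4 × 186 = 1004.40 in aggregate.
Group total = 237 + 1004.40 = 1241.40.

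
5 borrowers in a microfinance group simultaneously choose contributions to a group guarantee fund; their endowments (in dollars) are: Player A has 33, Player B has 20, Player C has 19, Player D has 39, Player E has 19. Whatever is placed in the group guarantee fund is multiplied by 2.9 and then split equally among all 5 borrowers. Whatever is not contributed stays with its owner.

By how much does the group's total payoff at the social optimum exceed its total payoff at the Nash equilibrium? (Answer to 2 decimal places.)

247.00 dollars

The private return per contributed unit is 2.9/5 = 0.5800 < 1 for every player regardless of endowment, so the Nash equilibrium is zero contribution and the group total is Σ E_j = 33 + 20 + 19 + 39 + 19 = 130.
Each contributed unit returns 2.900 to the group, so the social optimum is full contribution by everyone: group total = 2.900 × 130 = 377.00.
Efficiency loss = (2.900 − 1) × 130 = 247.00.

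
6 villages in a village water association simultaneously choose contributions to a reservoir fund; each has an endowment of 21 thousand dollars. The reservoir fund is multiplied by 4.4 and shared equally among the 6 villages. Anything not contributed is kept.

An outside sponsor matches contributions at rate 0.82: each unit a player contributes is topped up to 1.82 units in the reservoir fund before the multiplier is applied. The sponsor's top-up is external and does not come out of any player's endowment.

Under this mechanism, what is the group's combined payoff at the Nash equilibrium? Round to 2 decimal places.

With the mechanism, a contributed unit returns 4.4 × 1.82 / 6 = 1.3347 per unit of net cost to the contributor — now above 1 — so contributing fully is weakly dominant for every player.
At the Nash equilibrium everyone contributes 21. Group total payoff = 4.4 × 1.82 × 126 = 1009.01.

1009.01 thousand dollars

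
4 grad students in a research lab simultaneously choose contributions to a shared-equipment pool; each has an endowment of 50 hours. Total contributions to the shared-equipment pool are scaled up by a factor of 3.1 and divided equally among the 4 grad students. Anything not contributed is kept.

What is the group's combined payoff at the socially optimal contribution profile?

620.00 hours

Each contributed unit returns 3.100 to the group as a whole (0.7750 to each of 4 players), which exceeds 1, so the social optimum is full contribution: group total = 3.100 × 200 = 620.00.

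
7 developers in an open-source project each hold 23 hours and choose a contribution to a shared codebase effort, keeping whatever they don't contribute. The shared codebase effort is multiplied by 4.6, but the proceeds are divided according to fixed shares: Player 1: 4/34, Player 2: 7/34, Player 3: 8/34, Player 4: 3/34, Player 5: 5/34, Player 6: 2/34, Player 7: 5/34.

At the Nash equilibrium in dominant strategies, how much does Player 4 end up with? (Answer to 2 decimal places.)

32.34 hours

Player j's private return per contributed unit is 4.6 × (j's share). Contributing is weakly dominant for j when that share is at least 1/4.6 = 0.2174, and contributing 0 is dominant otherwise.
Only Player 3 (8/34) clears that bar, contributing 23; the remaining 6 contribute 0. Total contributed: 23.
Player 4 keeps 23 and receives 4.6 × 23 × 3/34 = 9.34 from the shared codebase effort, for a payoff of 32.34.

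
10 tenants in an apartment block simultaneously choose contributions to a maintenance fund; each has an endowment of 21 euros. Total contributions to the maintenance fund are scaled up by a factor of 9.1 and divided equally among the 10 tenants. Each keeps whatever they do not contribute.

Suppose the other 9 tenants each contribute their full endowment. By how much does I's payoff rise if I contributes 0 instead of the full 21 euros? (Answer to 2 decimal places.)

Switching from a contribution of 21 to 0 lets I keep an extra 21 euros, but lowers the maintenance fund by 21, which costs I their own share of that drop: 9.1/10 × 21 = 19.11.
Net gain = 21 − 19.11 = 1.89. The private return per contributed unit (0.9100) is below 1, so free-riding is indeed the best response regardless of what the others do.

1.89 euros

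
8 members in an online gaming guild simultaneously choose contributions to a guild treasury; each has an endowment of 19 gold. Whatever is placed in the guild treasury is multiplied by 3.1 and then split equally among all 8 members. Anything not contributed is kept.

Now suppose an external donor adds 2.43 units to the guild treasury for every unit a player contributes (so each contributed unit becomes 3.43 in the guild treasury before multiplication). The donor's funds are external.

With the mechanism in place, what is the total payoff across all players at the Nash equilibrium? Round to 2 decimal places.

Under the mechanism each unit contributed yields 3.1 × 3.43 / 8 = 1.3291 back to its contributor per unit of net cost, which exceeds 1, making full contribution the dominant choice for everyone.
So the Nash equilibrium is full contribution by all 8; the group earns 3.1 × 3.43 × 152 = 1616.22.

1616.22 gold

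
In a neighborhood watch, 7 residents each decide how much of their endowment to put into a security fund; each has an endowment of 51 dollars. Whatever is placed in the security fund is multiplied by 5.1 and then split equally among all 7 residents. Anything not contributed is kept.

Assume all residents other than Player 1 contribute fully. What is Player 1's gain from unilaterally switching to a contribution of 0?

Switching from a contribution of 51 to 0 lets Player 1 keep an extra 51 dollars, but lowers the security fund by 51, which costs Player 1 their own share of that drop: 5.1/7 × 51 = 37.16.
Net gain = 51 − 37.16 = 13.84. The private return per contributed unit (0.7286) is below 1, so free-riding is indeed the best response regardless of what the others do.

13.84 dollars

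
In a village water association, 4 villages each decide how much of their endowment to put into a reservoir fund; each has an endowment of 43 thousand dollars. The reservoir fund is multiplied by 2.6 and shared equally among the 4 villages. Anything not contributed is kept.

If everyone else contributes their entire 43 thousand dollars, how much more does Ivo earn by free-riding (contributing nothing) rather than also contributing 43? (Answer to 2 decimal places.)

15.05 thousand dollars

Switching from a contribution of 43 to 0 lets Ivo keep an extra 43 thousand dollars, but lowers the reservoir fund by 43, which costs Ivo their own share of that drop: 2.6/4 × 43 = 27.95.
Net gain = 43 − 27.95 = 15.05. The private return per contributed unit (0.6500) is below 1, so free-riding is indeed the best response regardless of what the others do.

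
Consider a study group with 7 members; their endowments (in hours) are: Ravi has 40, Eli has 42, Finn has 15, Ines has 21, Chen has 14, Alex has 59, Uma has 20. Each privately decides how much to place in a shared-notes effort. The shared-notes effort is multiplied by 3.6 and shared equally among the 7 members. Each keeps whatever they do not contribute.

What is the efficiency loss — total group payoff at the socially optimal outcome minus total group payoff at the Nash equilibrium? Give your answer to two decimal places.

The private return per contributed unit is 3.6/7 = 0.5143 < 1 for every player regardless of endowment, so the Nash equilibrium is zero contribution and the group total is Σ E_j = 40 + 42 + 15 + 21 + 14 + 59 + 20 = 211.
Each contributed unit returns 3.600 to the group, so the social optimum is full contribution by everyone: group total = 3.600 × 211 = 759.60.
Efficiency loss = (3.600 − 1) × 211 = 548.60.

548.60 hours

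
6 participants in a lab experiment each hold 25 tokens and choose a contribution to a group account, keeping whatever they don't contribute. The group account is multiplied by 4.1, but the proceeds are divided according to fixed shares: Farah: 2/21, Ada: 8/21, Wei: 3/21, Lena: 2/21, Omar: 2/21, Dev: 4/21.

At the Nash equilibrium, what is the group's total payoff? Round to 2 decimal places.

227.50 tokens

Each unit j contributes comes back to j as 4.1 × (j's share), so j prefers to contribute only if that share exceeds 1/4.1 = 0.2439; otherwise keeping the unit dominates.
Only Ada (8/21) clears that bar, contributing 25; the remaining 5 contribute 0. Total contributed: 25.
The group account pays out 4.1 × 25 = 102.50 in total (split across the unequal shares, but the aggregate is all that matters for the group sum).
The 5 free-riders keep 25 each, adding 125. Group total = 125 + 102.50 = 227.50.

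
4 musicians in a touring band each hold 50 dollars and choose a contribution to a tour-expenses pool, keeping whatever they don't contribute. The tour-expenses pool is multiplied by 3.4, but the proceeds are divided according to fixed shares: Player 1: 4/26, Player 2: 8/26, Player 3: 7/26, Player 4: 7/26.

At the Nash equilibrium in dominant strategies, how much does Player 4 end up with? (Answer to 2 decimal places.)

95.77 dollars

For player j, contributing a unit is worthwhile iff 3.4 × (j's share) ≥ 1, i.e. iff j's share is at least 0.2941.
Only Player 2 (8/26) clears that bar, contributing 50; the remaining 3 contribute 0. Total contributed: 50.
Player 4 keeps 50 and receives 3.4 × 50 × 7/26 = 45.77 from the tour-expenses pool, for a payoff of 95.77.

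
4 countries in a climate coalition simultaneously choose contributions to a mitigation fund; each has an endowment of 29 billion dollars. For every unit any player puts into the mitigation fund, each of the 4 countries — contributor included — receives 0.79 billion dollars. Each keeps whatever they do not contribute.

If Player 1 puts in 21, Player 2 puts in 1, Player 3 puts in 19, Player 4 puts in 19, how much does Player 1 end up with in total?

55.40 billion dollars

Total contributed: 21 + 1 + 19 + 19 = 60.
Each receives 0.79 × 60 = 47.40 from the mitigation fund.
Player 1 keeps 29 − 21 = 8, so Player 1's payoff is 8 + 47.40 = 55.40.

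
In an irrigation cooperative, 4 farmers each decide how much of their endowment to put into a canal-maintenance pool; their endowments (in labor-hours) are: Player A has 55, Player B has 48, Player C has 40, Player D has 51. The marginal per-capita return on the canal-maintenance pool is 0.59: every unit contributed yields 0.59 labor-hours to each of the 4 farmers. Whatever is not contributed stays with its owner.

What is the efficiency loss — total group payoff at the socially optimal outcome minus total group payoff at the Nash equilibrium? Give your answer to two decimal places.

The private return per contributed unit is 0.59 < 1 for everyone, so the Nash equilibrium is zero contribution and the group total is Σ E_j = 55 + 48 + 40 + 51 = 194.
Each contributed unit returns 2.360 to the group, so the social optimum is full contribution by everyone: group total = 2.360 × 194 = 457.84.
Efficiency loss = (2.360 − 1) × 194 = 263.84.

263.84 labor-hours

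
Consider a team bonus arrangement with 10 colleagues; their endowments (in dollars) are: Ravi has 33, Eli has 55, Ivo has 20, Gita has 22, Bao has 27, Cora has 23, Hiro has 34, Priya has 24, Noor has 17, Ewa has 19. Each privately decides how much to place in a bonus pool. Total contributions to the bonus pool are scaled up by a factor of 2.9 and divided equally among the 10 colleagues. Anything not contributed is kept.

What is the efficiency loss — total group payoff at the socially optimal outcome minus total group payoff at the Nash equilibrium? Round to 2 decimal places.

The private return per contributed unit is 2.9/10 = 0.2900 < 1 for every player regardless of endowment, so the Nash equilibrium is zero contribution and the group total is Σ E_j = 33 + 55 + 20 + 22 + 27 + 23 + 34 + 24 + 17 + 19 = 274.
Each contributed unit returns 2.900 to the group, so the social optimum is full contribution by everyone: group total = 2.900 × 274 = 794.60.
Efficiency loss = (2.900 − 1) × 274 = 520.60.

520.60 dollars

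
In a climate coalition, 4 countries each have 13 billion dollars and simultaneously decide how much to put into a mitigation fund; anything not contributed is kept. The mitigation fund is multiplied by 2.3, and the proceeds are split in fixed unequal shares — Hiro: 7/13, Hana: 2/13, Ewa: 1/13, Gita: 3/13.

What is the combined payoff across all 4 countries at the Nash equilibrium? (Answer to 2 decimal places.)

68.90 billion dollars

A player with share s gets back 2.3·s per unit contributed, so full contribution is dominant for anyone with s > 1/2.3 = 0.4348 and zero contribution is dominant for anyone below.
Only Hiro (7/13) clears that bar, contributing 13; the remaining 3 contribute 0. Total contributed: 13.
The mitigation fund pays out 2.3 × 13 = 29.90 in total (split across the unequal shares, but the aggregate is all that matters for the group sum).
The 3 free-riders keep 13 each, adding 39. Group total = 39 + 29.90 = 68.90.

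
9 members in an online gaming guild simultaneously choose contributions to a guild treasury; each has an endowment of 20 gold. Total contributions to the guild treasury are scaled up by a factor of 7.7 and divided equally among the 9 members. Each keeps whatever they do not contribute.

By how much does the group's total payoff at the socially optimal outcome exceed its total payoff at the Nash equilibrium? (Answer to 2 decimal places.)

1206.00 gold

Each contributed unit returns 7.7/9 = 0.8556 to its contributor — below 1 — so contributing 0 is dominant for every player. At the Nash equilibrium everyone keeps their 20, and the group total is 9 × 20 = 180.
Each contributed unit returns 7.700 to the group as a whole (0.8556 to each of 9 players), which exceeds 1, so the social optimum is full contribution: group total = 7.700 × 180 = 1386.00.
Efficiency loss = 1386.00 − 180 = 1206.00.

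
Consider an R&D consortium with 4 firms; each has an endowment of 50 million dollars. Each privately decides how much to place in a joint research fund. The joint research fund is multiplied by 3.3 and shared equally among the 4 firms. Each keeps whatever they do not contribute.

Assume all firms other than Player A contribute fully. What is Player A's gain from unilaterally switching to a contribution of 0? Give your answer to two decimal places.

Switching from a contribution of 50 to 0 lets Player A keep an extra 50 million dollars, but lowers the joint research fund by 50, which costs Player A their own share of that drop: 3.3/4 × 50 = 41.25.
Net gain = 50 − 41.25 = 8.75. The private return per contributed unit (0.8250) is below 1, so free-riding is indeed the best response regardless of what the others do.

8.75 million dollars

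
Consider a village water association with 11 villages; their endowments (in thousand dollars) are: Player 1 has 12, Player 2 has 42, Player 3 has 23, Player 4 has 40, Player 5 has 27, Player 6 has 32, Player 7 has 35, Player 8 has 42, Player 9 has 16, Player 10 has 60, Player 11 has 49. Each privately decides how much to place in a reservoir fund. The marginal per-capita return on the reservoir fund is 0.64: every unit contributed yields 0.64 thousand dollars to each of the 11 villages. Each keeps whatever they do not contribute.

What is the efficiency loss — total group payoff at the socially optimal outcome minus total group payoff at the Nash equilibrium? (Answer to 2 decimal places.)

The private return per contributed unit is 0.64 < 1 for everyone, so the Nash equilibrium is zero contribution and the group total is Σ E_j = 12 + 42 + 23 + 40 + 27 + 32 + 35 + 42 + 16 + 60 + 49 = 378.
Each contributed unit returns 7.040 to the group, so the social optimum is full contribution by everyone: group total = 7.040 × 378 = 2661.12.
Efficiency loss = (7.040 − 1) × 378 = 2283.12.

2283.12 thousand dollars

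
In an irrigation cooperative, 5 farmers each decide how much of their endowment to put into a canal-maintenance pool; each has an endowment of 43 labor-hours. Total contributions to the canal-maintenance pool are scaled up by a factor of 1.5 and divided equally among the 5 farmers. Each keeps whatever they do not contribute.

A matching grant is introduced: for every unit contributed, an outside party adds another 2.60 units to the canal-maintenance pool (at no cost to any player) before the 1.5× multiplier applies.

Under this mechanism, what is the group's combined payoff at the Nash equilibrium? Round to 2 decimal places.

1161.00 labor-hours

With the mechanism, a contributed unit returns 1.5 × 3.60 / 5 = 1.0800 per unit of net cost to the contributor — now above 1 — so contributing fully is weakly dominant for every player.
At the Nash equilibrium everyone contributes 43. Group total payoff = 1.5 × 3.60 × 215 = 1161.00.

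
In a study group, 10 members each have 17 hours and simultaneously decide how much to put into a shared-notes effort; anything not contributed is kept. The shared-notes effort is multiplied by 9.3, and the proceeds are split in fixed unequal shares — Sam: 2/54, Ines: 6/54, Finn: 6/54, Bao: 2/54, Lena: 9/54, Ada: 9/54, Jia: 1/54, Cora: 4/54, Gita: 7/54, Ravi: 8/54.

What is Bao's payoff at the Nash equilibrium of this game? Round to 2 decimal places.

For player j, contributing a unit is worthwhile iff 9.3 × (j's share) ≥ 1, i.e. iff j's share is at least 0.1075.
Ines, Finn, Lena, Ada, Gita and Ravi are above the threshold, contributing 17 each; the remaining 4 contribute 0. Total contributed: 102.
Bao keeps 17 and receives 9.3 × 102 × 2/54 = 35.13 from the shared-notes effort, for a payoff of 52.13.

52.13 hours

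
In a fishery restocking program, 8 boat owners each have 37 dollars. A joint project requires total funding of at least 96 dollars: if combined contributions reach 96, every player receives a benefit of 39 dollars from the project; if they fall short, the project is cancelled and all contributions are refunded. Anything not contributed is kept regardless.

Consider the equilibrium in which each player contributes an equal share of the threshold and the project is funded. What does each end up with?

Equal share of the threshold: 96/8 = 12.
At this profile no one gains by cutting their contribution: any cut drops the total below 96, the project is cancelled, contributions are refunded, and the deviator ends with 37, which is less than 37 − 12 + 39 = 64. Contributing more than 12 just wastes the excess. So contributing exactly 12 is a best response.
Each player's payoff: 37 − 12 + 39 = 64.

64 dollars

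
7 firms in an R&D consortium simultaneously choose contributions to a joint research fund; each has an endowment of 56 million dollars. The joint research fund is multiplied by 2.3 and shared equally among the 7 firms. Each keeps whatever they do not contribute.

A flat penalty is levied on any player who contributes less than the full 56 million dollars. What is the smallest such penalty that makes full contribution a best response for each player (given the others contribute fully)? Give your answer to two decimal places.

Given the others contribute fully, the best deviation is to contribute 0 (any partial contribution still incurs the fine and gives up units whose private return 0.3286 is below 1).
Deviating from 56 to 0 saves 56 million dollars but forfeits the deviator's share of the drop in the joint research fund: 2.3/7 × 56 = 18.40.
So the deviation gain is 56 − 18.40 = 37.60, and the fine must be at least 37.60 million dollars to wipe it out.

37.60 million dollars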